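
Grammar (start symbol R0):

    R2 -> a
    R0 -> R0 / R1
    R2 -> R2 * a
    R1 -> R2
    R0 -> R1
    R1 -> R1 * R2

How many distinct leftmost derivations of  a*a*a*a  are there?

Parse trees for a*a*a*a:
  [R0 [R1 [R2 [R2 [R2 [R2 a] * a] * a] * a]]]
  [R0 [R1 [R1 [R2 a]] * [R2 [R2 [R2 a] * a] * a]]]
  [R0 [R1 [R1 [R2 [R2 a] * a]] * [R2 [R2 a] * a]]]
  [R0 [R1 [R1 [R1 [R2 a]] * [R2 a]] * [R2 [R2 a] * a]]]
  [R0 [R1 [R1 [R2 [R2 [R2 a] * a] * a]] * [R2 a]]]
  [R0 [R1 [R1 [R1 [R2 a]] * [R2 [R2 a] * a]] * [R2 a]]]
  [R0 [R1 [R1 [R1 [R2 [R2 a] * a]] * [R2 a]] * [R2 a]]]
  [R0 [R1 [R1 [R1 [R1 [R2 a]] * [R2 a]] * [R2 a]] * [R2 a]]]

8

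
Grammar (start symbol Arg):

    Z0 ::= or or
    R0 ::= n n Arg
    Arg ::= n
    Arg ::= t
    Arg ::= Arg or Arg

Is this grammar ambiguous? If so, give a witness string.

Witness: n or n or n

Derivation 1: Arg ⇒ Arg or Arg ⇒ n or Arg ⇒ n or Arg or Arg ⇒ n or n or Arg ⇒ n or n or n
Derivation 2: Arg ⇒ Arg or Arg ⇒ Arg or Arg or Arg ⇒ n or Arg or Arg ⇒ n or n or Arg ⇒ n or n or n

Two distinct leftmost derivations for the same string.

Ambiguous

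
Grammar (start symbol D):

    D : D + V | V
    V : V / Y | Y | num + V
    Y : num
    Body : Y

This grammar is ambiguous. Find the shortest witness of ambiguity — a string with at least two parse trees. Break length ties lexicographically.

length 1: no string has ≥2 trees
length 3: num + num has 2 parse trees

Two derivations of num + num:
  D ⇒ D + V ⇒ V + V ⇒ Y + V ⇒ num + V ⇒ num + Y ⇒ num + num
  D ⇒ V ⇒ num + V ⇒ num + Y ⇒ num + num

num + num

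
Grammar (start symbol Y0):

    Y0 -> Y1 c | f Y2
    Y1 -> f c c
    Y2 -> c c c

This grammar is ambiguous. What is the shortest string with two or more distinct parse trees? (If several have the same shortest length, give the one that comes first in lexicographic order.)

f c c c

length 4: f c c c has 2 parse trees

Two derivations of f c c c:
  Y0 ⇒ Y1 c ⇒ f c c c
  Y0 ⇒ f Y2 ⇒ f c c c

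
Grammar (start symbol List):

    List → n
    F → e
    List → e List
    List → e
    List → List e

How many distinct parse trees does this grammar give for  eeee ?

8

Parse trees for eeee:
  [List e [List e [List e [List e]]]]
  [List e [List e [List [List e] e]]]
  [List e [List [List e [List e]] e]]
  [List e [List [List [List e] e] e]]
  [List [List e [List e [List e]]] e]
  [List [List e [List [List e] e]] e]
  [List [List [List e [List e]] e] e]
  [List [List [List [List e] e] e] e]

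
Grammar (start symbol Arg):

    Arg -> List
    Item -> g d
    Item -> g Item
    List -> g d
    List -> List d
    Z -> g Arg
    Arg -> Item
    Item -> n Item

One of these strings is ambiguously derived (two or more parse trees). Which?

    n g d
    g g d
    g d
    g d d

g d

n g d: 1 tree
g g d: 1 tree
g d: 2 trees
g d d: 1 tree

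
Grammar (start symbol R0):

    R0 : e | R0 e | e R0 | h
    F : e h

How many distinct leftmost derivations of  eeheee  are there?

10

Parse trees for eeheee (showing first 6 of 10):
  [R0 [R0 [R0 [R0 e [R0 e [R0 h]]] e] e] e]
  [R0 [R0 [R0 e [R0 [R0 e [R0 h]] e]] e] e]
  [R0 [R0 [R0 e [R0 e [R0 [R0 h] e]]] e] e]
  [R0 [R0 e [R0 [R0 [R0 e [R0 h]] e] e]] e]
  [R0 [R0 e [R0 [R0 e [R0 [R0 h] e]] e]] e]
  [R0 [R0 e [R0 e [R0 [R0 [R0 h] e] e]]] e]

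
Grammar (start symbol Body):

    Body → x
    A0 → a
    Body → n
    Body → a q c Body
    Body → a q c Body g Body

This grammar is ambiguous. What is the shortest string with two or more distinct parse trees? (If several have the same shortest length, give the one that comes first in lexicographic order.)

length 1: no string has ≥2 trees
length 4: no string has ≥2 trees
length 6: no string has ≥2 trees
length 7: no string has ≥2 trees
length 9: a q c a q c n g n has 2 parse trees

Two derivations of a q c a q c n g n:
  Body ⇒ a q c Body ⇒ a q c a q c Body g Body ⇒ a q c a q c n g Body ⇒ a q c a q c n g n
  Body ⇒ a q c Body g Body ⇒ a q c a q c Body g Body ⇒ a q c a q c n g Body ⇒ a q c a q c n g n

a q c a q c n g n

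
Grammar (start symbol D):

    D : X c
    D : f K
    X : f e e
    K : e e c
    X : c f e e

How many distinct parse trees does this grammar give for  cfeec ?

1

Parse trees for cfeec:
  [D [X c f e e] c]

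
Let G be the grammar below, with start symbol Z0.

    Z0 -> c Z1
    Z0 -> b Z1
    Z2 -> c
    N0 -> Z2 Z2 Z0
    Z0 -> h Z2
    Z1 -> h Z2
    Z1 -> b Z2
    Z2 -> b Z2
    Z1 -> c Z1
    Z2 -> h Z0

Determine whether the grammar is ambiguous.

Unambiguous

(N0 is unreachable from Z0, so its rules don't affect L(Z0).) Restricted to the reachable nonterminals, every rule has the form A → t or A → t B, and no two rules for the same A share a first terminal. The grammar encodes a DFA — one run per string.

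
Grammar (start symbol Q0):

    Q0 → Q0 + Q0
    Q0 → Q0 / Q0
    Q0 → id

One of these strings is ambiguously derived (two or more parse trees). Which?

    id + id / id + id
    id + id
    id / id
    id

id + id / id + id

id + id / id + id: 5 trees
id + id: 1 tree
id / id: 1 tree
id: 1 tree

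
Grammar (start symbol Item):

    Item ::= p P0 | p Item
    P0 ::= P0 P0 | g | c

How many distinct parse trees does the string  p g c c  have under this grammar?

Parse trees for p g c c:
  [Item p [P0 [P0 g] [P0 [P0 c] [P0 c]]]]
  [Item p [P0 [P0 [P0 g] [P0 c]] [P0 c]]]

2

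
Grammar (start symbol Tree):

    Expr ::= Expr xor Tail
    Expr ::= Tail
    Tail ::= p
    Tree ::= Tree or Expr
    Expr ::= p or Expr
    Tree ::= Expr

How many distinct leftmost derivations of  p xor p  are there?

1

Parse trees for p xor p:
  [Tree [Expr [Expr [Tail p]] xor [Tail p]]]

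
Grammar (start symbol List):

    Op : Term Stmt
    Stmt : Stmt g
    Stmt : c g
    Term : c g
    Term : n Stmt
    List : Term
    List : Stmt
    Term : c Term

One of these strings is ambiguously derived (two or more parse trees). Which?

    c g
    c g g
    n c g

c g

c g: 2 trees
c g g: 1 tree
n c g: 1 tree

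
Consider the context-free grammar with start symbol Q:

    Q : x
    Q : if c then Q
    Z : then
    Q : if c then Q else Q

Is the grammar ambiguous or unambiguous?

Ambiguous

Witness: if c then if c then x else x

Derivation 1: Q ⇒ if c then Q ⇒ if c then if c then Q else Q ⇒ if c then if c then x else Q ⇒ if c then if c then x else x
Derivation 2: Q ⇒ if c then Q else Q ⇒ if c then if c then Q else Q ⇒ if c then if c then x else Q ⇒ if c then if c then x else x

Two distinct leftmost derivations for the same string.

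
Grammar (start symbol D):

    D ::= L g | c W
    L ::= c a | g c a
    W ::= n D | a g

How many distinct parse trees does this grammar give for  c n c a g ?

Parse trees for c n c a g:
  [D c [W n [D [L c a] g]]]
  [D c [W n [D c [W a g]]]]

2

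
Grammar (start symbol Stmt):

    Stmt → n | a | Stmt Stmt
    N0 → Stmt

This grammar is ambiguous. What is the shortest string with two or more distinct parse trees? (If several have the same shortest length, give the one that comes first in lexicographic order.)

a a a

length 1: no string has ≥2 trees
length 2: no string has ≥2 trees
length 3: a a a has 2 parse trees

Two derivations of a a a:
  Stmt ⇒ Stmt Stmt ⇒ a Stmt ⇒ a Stmt Stmt ⇒ a a Stmt ⇒ a a a
  Stmt ⇒ Stmt Stmt ⇒ Stmt Stmt Stmt ⇒ a Stmt Stmt ⇒ a a Stmt ⇒ a a a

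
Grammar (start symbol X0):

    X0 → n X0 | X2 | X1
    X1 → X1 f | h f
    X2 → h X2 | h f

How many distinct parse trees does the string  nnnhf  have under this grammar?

2

Parse trees for nnnhf:
  [X0 n [X0 n [X0 n [X0 [X2 h f]]]]]
  [X0 n [X0 n [X0 n [X0 [X1 h f]]]]]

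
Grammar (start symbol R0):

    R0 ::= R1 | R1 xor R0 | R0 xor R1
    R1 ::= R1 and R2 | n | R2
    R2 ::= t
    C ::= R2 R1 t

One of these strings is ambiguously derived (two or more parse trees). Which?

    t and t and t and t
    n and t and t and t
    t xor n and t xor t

t xor n and t xor t

t and t and t and t: 1 tree
n and t and t and t: 1 tree
t xor n and t xor t: 4 trees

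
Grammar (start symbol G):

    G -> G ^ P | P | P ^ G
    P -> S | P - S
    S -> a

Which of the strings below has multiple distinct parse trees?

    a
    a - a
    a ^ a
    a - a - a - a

a ^ a

a: 1 tree
a - a: 1 tree
a ^ a: 2 trees
a - a - a - a: 1 tree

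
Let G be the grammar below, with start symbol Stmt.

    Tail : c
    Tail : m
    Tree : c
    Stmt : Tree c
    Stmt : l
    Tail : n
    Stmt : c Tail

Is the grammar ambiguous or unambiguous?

Witness: c c

Derivation 1: Stmt ⇒ Tree c ⇒ c c
Derivation 2: Stmt ⇒ c Tail ⇒ c c

Two distinct leftmost derivations for the same string.

Ambiguous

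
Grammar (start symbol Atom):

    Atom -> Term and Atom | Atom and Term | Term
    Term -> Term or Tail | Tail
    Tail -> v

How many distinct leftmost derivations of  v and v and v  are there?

Parse trees for v and v and v:
  [Atom [Term [Tail v]] and [Atom [Term [Tail v]] and [Atom [Term [Tail v]]]]]
  [Atom [Term [Tail v]] and [Atom [Atom [Term [Tail v]]] and [Term [Tail v]]]]
  [Atom [Atom [Term [Tail v]] and [Atom [Term [Tail v]]]] and [Term [Tail v]]]
  [Atom [Atom [Atom [Term [Tail v]]] and [Term [Tail v]]] and [Term [Tail v]]]

4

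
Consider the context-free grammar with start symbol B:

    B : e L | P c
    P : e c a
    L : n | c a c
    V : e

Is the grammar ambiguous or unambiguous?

Witness: e c a c

Derivation 1: B ⇒ e L ⇒ e c a c
Derivation 2: B ⇒ P c ⇒ e c a c

Two distinct leftmost derivations for the same string.

Ambiguous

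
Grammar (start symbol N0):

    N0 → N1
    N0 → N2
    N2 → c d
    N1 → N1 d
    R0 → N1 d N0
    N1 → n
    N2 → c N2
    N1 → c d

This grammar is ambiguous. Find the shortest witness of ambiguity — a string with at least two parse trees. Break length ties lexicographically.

length 1: no string has ≥2 trees
length 2: c d has 2 parse trees

Two derivations of c d:
  N0 ⇒ N1 ⇒ c d
  N0 ⇒ N2 ⇒ c d

c d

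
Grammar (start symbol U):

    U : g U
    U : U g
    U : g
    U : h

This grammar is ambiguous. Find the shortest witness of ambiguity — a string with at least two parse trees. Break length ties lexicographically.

length 1: no string has ≥2 trees
length 2: g g has 2 parse trees

Two derivations of g g:
  U ⇒ g U ⇒ g g
  U ⇒ U g ⇒ g g

g g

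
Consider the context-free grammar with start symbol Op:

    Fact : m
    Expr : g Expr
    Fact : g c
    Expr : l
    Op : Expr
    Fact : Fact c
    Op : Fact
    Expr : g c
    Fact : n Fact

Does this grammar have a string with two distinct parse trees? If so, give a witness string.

Witness: g c

Derivation 1: Op ⇒ Expr ⇒ g c
Derivation 2: Op ⇒ Fact ⇒ g c

Two distinct leftmost derivations for the same string.

Ambiguous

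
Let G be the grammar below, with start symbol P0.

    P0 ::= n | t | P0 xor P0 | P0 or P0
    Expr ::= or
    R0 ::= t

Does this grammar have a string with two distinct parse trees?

Ambiguous

Witness: n or n or n

Derivation 1: P0 ⇒ P0 or P0 ⇒ n or P0 ⇒ n or P0 or P0 ⇒ n or n or P0 ⇒ n or n or n
Derivation 2: P0 ⇒ P0 or P0 ⇒ P0 or P0 or P0 ⇒ n or P0 or P0 ⇒ n or n or P0 ⇒ n or n or n

Two distinct leftmost derivations for the same string.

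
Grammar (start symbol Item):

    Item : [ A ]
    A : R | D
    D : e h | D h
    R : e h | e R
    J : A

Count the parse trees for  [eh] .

2

Parse trees for [eh]:
  [Item [ [A [R e h]] ]]
  [Item [ [A [D e h]] ]]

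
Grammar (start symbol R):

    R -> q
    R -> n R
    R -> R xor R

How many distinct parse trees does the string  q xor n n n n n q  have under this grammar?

Parse trees for q xor n n n n n q:
  [R [R q] xor [R n [R n [R n [R n [R n [R q]]]]]]]

1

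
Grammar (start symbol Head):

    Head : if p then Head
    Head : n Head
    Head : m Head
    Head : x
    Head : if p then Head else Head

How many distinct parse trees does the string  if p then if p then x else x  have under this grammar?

Parse trees for if p then if p then x else x:
  [Head if p then [Head if p then [Head x] else [Head x]]]
  [Head if p then [Head if p then [Head x]] else [Head x]]

2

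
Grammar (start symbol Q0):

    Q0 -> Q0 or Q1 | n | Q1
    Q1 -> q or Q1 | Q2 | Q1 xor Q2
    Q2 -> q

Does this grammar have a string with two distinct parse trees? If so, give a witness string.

Ambiguous

Witness: q or q

Derivation 1: Q0 ⇒ Q0 or Q1 ⇒ Q1 or Q1 ⇒ Q2 or Q1 ⇒ q or Q1 ⇒ q or Q2 ⇒ q or q
Derivation 2: Q0 ⇒ Q1 ⇒ q or Q1 ⇒ q or Q2 ⇒ q or q

Two distinct leftmost derivations for the same string.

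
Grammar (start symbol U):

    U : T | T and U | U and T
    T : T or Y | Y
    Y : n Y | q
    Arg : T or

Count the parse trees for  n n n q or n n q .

Parse trees for n n n q or n n q:
  [U [T [T [Y n [Y n [Y n [Y q]]]]] or [Y n [Y n [Y q]]]]]

1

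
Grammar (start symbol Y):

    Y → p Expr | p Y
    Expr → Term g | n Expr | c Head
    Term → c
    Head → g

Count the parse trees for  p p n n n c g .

2

Parse trees for p p n n n c g:
  [Y p [Y p [Expr n [Expr n [Expr n [Expr [Term c] g]]]]]]
  [Y p [Y p [Expr n [Expr n [Expr n [Expr c [Head g]]]]]]]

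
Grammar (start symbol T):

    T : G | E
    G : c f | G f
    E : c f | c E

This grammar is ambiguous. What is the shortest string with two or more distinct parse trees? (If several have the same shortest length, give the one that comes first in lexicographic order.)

c f

length 2: c f has 2 parse trees

Two derivations of c f:
  T ⇒ G ⇒ c f
  T ⇒ E ⇒ c f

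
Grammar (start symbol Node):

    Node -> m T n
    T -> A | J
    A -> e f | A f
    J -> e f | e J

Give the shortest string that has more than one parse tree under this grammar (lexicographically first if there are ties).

length 4: m e f n has 2 parse trees

Two derivations of m e f n:
  Node ⇒ m T n ⇒ m A n ⇒ m e f n
  Node ⇒ m T n ⇒ m J n ⇒ m e f n

m e f n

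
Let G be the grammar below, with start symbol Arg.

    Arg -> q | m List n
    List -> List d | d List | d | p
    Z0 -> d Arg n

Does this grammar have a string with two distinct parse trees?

Ambiguous

Witness: m d d n

Derivation 1: Arg ⇒ m List n ⇒ m List d n ⇒ m d d n
Derivation 2: Arg ⇒ m List n ⇒ m d List n ⇒ m d d n

Two distinct leftmost derivations for the same string.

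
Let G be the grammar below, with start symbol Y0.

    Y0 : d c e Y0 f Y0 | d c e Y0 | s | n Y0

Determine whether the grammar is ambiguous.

Ambiguous

Witness: d c e d c e s f s

Derivation 1: Y0 ⇒ d c e Y0 f Y0 ⇒ d c e d c e Y0 f Y0 ⇒ d c e d c e s f Y0 ⇒ d c e d c e s f s
Derivation 2: Y0 ⇒ d c e Y0 ⇒ d c e d c e Y0 f Y0 ⇒ d c e d c e s f Y0 ⇒ d c e d c e s f s

Two distinct leftmost derivations for the same string.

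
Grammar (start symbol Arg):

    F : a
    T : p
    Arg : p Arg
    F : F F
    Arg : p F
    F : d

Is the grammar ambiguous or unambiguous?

Ambiguous

Witness: p a a a

Derivation 1: Arg ⇒ p F ⇒ p F F ⇒ p a F ⇒ p a F F ⇒ p a a F ⇒ p a a a
Derivation 2: Arg ⇒ p F ⇒ p F F ⇒ p F F F ⇒ p a F F ⇒ p a a F ⇒ p a a a

Two distinct leftmost derivations for the same string.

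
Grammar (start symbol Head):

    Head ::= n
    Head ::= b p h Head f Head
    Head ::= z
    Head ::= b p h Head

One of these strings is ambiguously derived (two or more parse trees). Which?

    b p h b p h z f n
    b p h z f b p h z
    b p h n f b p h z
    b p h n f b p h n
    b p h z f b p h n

b p h b p h z f n: 2 trees
b p h z f b p h z: 1 tree
b p h n f b p h z: 1 tree
b p h n f b p h n: 1 tree
b p h z f b p h n: 1 tree

b p h b p h z f n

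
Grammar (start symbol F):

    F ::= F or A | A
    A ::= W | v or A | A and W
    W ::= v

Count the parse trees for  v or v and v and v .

Parse trees for v or v and v and v:
  [F [F [A [W v]]] or [A [A [A [W v]] and [W v]] and [W v]]]
  [F [A v or [A [A [A [W v]] and [W v]] and [W v]]]]
  [F [A [A v or [A [A [W v]] and [W v]]] and [W v]]]
  [F [A [A [A v or [A [W v]]] and [W v]] and [W v]]]

4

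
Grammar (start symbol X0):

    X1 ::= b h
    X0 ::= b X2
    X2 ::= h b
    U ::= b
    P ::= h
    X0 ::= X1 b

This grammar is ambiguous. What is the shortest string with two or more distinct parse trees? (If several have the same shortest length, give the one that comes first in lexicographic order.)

b h b

length 3: b h b has 2 parse trees

Two derivations of b h b:
  X0 ⇒ b X2 ⇒ b h b
  X0 ⇒ X1 b ⇒ b h b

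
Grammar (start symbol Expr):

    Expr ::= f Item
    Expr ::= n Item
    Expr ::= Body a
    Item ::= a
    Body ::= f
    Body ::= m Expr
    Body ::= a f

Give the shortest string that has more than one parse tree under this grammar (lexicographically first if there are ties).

length 2: f a has 2 parse trees

Two derivations of f a:
  Expr ⇒ f Item ⇒ f a
  Expr ⇒ Body a ⇒ f a

f a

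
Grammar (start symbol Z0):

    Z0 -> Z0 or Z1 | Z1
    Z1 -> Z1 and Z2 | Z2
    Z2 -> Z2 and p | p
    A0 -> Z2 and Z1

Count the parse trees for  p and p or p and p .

Parse trees for p and p or p and p:
  [Z0 [Z0 [Z1 [Z1 [Z2 p]] and [Z2 p]]] or [Z1 [Z1 [Z2 p]] and [Z2 p]]]
  [Z0 [Z0 [Z1 [Z1 [Z2 p]] and [Z2 p]]] or [Z1 [Z2 [Z2 p] and p]]]
  [Z0 [Z0 [Z1 [Z2 [Z2 p] and p]]] or [Z1 [Z1 [Z2 p]] and [Z2 p]]]
  [Z0 [Z0 [Z1 [Z2 [Z2 p] and p]]] or [Z1 [Z2 [Z2 p] and p]]]

4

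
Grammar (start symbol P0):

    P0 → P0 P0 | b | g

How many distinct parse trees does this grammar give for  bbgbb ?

Parse trees for bbgbb (showing first 6 of 14):
  [P0 [P0 b] [P0 [P0 b] [P0 [P0 g] [P0 [P0 b] [P0 b]]]]]
  [P0 [P0 b] [P0 [P0 b] [P0 [P0 [P0 g] [P0 b]] [P0 b]]]]
  [P0 [P0 b] [P0 [P0 [P0 b] [P0 g]] [P0 [P0 b] [P0 b]]]]
  [P0 [P0 b] [P0 [P0 [P0 b] [P0 [P0 g] [P0 b]]] [P0 b]]]
  [P0 [P0 b] [P0 [P0 [P0 [P0 b] [P0 g]] [P0 b]] [P0 b]]]
  [P0 [P0 [P0 b] [P0 b]] [P0 [P0 g] [P0 [P0 b] [P0 b]]]]

14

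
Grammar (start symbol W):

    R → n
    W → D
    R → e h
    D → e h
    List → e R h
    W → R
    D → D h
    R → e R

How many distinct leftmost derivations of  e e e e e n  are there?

1

Parse trees for e e e e e n:
  [W [R e [R e [R e [R e [R e [R n]]]]]]]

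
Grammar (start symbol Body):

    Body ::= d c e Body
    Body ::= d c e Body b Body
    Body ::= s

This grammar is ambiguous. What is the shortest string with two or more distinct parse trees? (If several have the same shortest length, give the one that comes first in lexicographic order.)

length 1: no string has ≥2 trees
length 4: no string has ≥2 trees
length 6: no string has ≥2 trees
length 7: no string has ≥2 trees
length 9: d c e d c e s b s has 2 parse trees

Two derivations of d c e d c e s b s:
  Body ⇒ d c e Body ⇒ d c e d c e Body b Body ⇒ d c e d c e s b Body ⇒ d c e d c e s b s
  Body ⇒ d c e Body b Body ⇒ d c e d c e Body b Body ⇒ d c e d c e s b Body ⇒ d c e d c e s b s

d c e d c e s b s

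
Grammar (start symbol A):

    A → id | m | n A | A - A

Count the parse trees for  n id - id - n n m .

5

Parse trees for n id - id - n n m:
  [A n [A [A id] - [A [A id] - [A n [A n [A m]]]]]]
  [A n [A [A [A id] - [A id]] - [A n [A n [A m]]]]]
  [A [A n [A id]] - [A [A id] - [A n [A n [A m]]]]]
  [A [A n [A [A id] - [A id]]] - [A n [A n [A m]]]]
  [A [A [A n [A id]] - [A id]] - [A n [A n [A m]]]]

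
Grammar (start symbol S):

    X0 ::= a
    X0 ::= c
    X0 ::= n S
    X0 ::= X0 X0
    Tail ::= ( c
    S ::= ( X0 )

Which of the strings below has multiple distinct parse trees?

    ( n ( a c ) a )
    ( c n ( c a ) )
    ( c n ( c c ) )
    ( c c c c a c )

( n ( a c ) a ): 1 tree
( c n ( c a ) ): 1 tree
( c n ( c c ) ): 1 tree
( c c c c a c ): 42 trees

( c c c c a c )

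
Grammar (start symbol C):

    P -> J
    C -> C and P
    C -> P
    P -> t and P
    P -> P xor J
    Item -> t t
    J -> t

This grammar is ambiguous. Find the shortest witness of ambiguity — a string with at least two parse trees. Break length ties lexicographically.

t and t

length 1: no string has ≥2 trees
length 3: t and t has 2 parse trees

Two derivations of t and t:
  C ⇒ C and P ⇒ P and P ⇒ J and P ⇒ t and P ⇒ t and J ⇒ t and t
  C ⇒ P ⇒ t and P ⇒ t and J ⇒ t and t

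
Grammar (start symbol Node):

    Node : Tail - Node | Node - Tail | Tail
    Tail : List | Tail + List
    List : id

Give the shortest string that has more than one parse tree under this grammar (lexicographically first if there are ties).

id - id

length 1: no string has ≥2 trees
length 3: id - id has 2 parse trees

Two derivations of id - id:
  Node ⇒ Tail - Node ⇒ List - Node ⇒ id - Node ⇒ id - Tail ⇒ id - List ⇒ id - id
  Node ⇒ Node - Tail ⇒ Tail - Tail ⇒ List - Tail ⇒ id - Tail ⇒ id - List ⇒ id - id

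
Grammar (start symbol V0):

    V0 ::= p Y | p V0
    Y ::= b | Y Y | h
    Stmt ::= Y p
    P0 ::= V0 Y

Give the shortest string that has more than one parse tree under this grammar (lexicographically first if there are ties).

p b b b

length 2: no string has ≥2 trees
length 3: no string has ≥2 trees
length 4: p b b b has 2 parse trees

Two derivations of p b b b:
  V0 ⇒ p Y ⇒ p Y Y ⇒ p b Y ⇒ p b Y Y ⇒ p b b Y ⇒ p b b b
  V0 ⇒ p Y ⇒ p Y Y ⇒ p Y Y Y ⇒ p b Y Y ⇒ p b b Y ⇒ p b b b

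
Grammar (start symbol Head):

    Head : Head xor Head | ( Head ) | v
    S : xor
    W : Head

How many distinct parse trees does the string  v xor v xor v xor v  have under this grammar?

5

Parse trees for v xor v xor v xor v:
  [Head [Head v] xor [Head [Head v] xor [Head [Head v] xor [Head v]]]]
  [Head [Head v] xor [Head [Head [Head v] xor [Head v]] xor [Head v]]]
  [Head [Head [Head v] xor [Head v]] xor [Head [Head v] xor [Head v]]]
  [Head [Head [Head v] xor [Head [Head v] xor [Head v]]] xor [Head v]]
  [Head [Head [Head [Head v] xor [Head v]] xor [Head v]] xor [Head v]]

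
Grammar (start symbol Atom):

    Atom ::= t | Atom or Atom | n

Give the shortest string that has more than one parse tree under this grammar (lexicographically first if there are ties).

length 1: no string has ≥2 trees
length 3: no string has ≥2 trees
length 5: n or n or n has 2 parse trees

Two derivations of n or n or n:
  Atom ⇒ Atom or Atom ⇒ Atom or Atom or Atom ⇒ n or Atom or Atom ⇒ n or n or Atom ⇒ n or n or n
  Atom ⇒ Atom or Atom ⇒ n or Atom ⇒ n or Atom or Atom ⇒ n or n or Atom ⇒ n or n or n

n or n or n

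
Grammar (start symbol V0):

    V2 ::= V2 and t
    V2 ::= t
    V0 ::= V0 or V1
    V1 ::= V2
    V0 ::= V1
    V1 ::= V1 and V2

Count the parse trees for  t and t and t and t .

Parse trees for t and t and t and t:
  [V0 [V1 [V2 [V2 [V2 [V2 t] and t] and t] and t]]]
  [V0 [V1 [V1 [V2 t]] and [V2 [V2 [V2 t] and t] and t]]]
  [V0 [V1 [V1 [V2 [V2 t] and t]] and [V2 [V2 t] and t]]]
  [V0 [V1 [V1 [V1 [V2 t]] and [V2 t]] and [V2 [V2 t] and t]]]
  [V0 [V1 [V1 [V2 [V2 [V2 t] and t] and t]] and [V2 t]]]
  [V0 [V1 [V1 [V1 [V2 t]] and [V2 [V2 t] and t]] and [V2 t]]]
  [V0 [V1 [V1 [V1 [V2 [V2 t] and t]] and [V2 t]] and [V2 t]]]
  [V0 [V1 [V1 [V1 [V1 [V2 t]] and [V2 t]] and [V2 t]] and [V2 t]]]

8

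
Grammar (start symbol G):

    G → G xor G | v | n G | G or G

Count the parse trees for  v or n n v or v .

4

Parse trees for v or n n v or v:
  [G [G v] or [G n [G n [G [G v] or [G v]]]]]
  [G [G v] or [G n [G [G n [G v]] or [G v]]]]
  [G [G v] or [G [G n [G n [G v]]] or [G v]]]
  [G [G [G v] or [G n [G n [G v]]]] or [G v]]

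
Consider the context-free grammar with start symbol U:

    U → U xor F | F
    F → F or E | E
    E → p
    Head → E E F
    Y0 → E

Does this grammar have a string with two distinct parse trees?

Unambiguous

Only U, F, E are reachable from U; ignoring the rest: The grammar is stratified — U handles 'xor' (left-recursive), F handles 'or', E atoms. Each operator has a fixed associativity and precedence level, so every string has one parse.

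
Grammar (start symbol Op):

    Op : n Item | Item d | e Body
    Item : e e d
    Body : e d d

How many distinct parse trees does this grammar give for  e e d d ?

Parse trees for e e d d:
  [Op [Item e e d] d]
  [Op e [Body e d d]]

2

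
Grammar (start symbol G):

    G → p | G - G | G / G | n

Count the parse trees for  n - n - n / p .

Parse trees for n - n - n / p:
  [G [G n] - [G [G n] - [G [G n] / [G p]]]]
  [G [G n] - [G [G [G n] - [G n]] / [G p]]]
  [G [G [G n] - [G n]] - [G [G n] / [G p]]]
  [G [G [G n] - [G [G n] - [G n]]] / [G p]]
  [G [G [G [G n] - [G n]] - [G n]] / [G p]]

5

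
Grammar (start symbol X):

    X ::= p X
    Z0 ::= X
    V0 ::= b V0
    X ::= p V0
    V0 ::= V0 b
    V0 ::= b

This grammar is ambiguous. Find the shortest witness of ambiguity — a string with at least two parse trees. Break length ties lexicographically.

length 2: no string has ≥2 trees
length 3: p b b has 2 parse trees

Two derivations of p b b:
  X ⇒ p V0 ⇒ p b V0 ⇒ p b b
  X ⇒ p V0 ⇒ p V0 b ⇒ p b b

p b b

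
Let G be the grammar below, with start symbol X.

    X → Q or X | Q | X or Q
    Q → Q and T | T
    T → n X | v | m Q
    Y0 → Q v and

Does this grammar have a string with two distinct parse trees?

Witness: v or v

Derivation 1: X ⇒ Q or X ⇒ T or X ⇒ v or X ⇒ v or Q ⇒ v or T ⇒ v or v
Derivation 2: X ⇒ X or Q ⇒ Q or Q ⇒ T or Q ⇒ v or Q ⇒ v or T ⇒ v or v

Two distinct leftmost derivations for the same string.

Ambiguous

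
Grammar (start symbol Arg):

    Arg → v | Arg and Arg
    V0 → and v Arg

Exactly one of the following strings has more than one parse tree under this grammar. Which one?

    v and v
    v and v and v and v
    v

v and v: 1 tree
v and v and v and v: 5 trees
v: 1 tree

v and v and v and v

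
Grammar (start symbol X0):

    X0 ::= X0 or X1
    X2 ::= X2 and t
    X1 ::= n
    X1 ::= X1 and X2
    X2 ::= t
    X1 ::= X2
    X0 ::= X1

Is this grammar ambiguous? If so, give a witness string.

Witness: t and t

Derivation 1: X0 ⇒ X1 ⇒ X1 and X2 ⇒ X2 and X2 ⇒ t and X2 ⇒ t and t
Derivation 2: X0 ⇒ X1 ⇒ X2 ⇒ X2 and t ⇒ t and t

Two distinct leftmost derivations for the same string.

Ambiguous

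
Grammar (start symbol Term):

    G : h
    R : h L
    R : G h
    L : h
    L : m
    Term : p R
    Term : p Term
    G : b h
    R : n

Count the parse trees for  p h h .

2

Parse trees for p h h:
  [Term p [R h [L h]]]
  [Term p [R [G h] h]]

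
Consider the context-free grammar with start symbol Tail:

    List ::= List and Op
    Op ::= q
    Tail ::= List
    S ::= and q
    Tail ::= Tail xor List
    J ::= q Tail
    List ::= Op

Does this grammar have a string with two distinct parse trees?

Unambiguous

Only Tail, List, Op are reachable from Tail; ignoring the rest: The grammar is stratified — Tail handles 'xor' (left-recursive), List handles 'and', Op atoms. Each operator has a fixed associativity and precedence level, so every string has one parse.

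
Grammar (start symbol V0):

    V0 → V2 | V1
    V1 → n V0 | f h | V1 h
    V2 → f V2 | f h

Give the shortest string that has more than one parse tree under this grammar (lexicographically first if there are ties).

length 2: f h has 2 parse trees

Two derivations of f h:
  V0 ⇒ V2 ⇒ f h
  V0 ⇒ V1 ⇒ f h

f h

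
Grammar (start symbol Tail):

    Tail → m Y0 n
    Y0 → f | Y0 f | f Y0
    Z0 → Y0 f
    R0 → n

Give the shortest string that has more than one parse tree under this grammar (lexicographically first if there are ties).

length 3: no string has ≥2 trees
length 4: m f f n has 2 parse trees

Two derivations of m f f n:
  Tail ⇒ m Y0 n ⇒ m Y0 f n ⇒ m f f n
  Tail ⇒ m Y0 n ⇒ m f Y0 n ⇒ m f f n

m f f n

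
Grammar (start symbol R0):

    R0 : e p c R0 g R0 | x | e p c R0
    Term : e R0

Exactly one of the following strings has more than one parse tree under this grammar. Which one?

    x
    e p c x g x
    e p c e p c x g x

x: 1 tree
e p c x g x: 1 tree
e p c e p c x g x: 2 trees

e p c e p c x g x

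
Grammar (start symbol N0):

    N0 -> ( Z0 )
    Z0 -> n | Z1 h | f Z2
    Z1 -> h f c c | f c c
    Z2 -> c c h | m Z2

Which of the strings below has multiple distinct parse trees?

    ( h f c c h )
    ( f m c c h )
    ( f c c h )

( f c c h )

( h f c c h ): 1 tree
( f m c c h ): 1 tree
( f c c h ): 2 trees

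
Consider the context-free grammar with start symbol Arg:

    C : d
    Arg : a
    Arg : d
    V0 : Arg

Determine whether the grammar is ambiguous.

Unambiguous

Only Arg is reachable from Arg; ignoring the rest: Each reachable nonterminal has at most one production per leading terminal, and all productions are right-linear; the derivation is determined token-by-token.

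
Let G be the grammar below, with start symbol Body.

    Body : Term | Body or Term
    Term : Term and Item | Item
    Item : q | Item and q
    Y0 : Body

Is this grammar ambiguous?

Witness: q and q

Derivation 1: Body ⇒ Term ⇒ Term and Item ⇒ Item and Item ⇒ q and Item ⇒ q and q
Derivation 2: Body ⇒ Term ⇒ Item ⇒ Item and q ⇒ q and q

Two distinct leftmost derivations for the same string.

Ambiguous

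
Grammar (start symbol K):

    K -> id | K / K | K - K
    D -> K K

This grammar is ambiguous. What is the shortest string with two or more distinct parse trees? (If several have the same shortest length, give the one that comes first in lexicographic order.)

length 1: no string has ≥2 trees
length 3: no string has ≥2 trees
length 5: id - id - id has 2 parse trees

Two derivations of id - id - id:
  K ⇒ K - K ⇒ id - K ⇒ id - K - K ⇒ id - id - K ⇒ id - id - id
  K ⇒ K - K ⇒ K - K - K ⇒ id - K - K ⇒ id - id - K ⇒ id - id - id

id - id - id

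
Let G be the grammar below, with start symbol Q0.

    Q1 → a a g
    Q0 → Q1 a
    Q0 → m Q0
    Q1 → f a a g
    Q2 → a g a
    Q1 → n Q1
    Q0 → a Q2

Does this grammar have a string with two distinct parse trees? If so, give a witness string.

Witness: a a g a

Derivation 1: Q0 ⇒ Q1 a ⇒ a a g a
Derivation 2: Q0 ⇒ a Q2 ⇒ a a g a

Two distinct leftmost derivations for the same string.

Ambiguous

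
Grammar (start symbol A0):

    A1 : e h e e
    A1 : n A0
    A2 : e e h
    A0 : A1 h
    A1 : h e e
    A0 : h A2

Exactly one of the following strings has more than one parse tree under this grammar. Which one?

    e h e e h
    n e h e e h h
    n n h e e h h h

n n h e e h h h

e h e e h: 1 tree
n e h e e h h: 1 tree
n n h e e h h h: 2 trees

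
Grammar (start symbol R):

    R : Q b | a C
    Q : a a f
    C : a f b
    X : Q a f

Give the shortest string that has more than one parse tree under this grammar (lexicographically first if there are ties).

a a f b

length 4: a a f b has 2 parse trees

Two derivations of a a f b:
  R ⇒ Q b ⇒ a a f b
  R ⇒ a C ⇒ a a f b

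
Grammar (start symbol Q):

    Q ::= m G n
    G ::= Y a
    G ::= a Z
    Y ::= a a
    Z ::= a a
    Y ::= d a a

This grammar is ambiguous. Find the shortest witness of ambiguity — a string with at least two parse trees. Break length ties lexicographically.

m a a a n

length 5: m a a a n has 2 parse trees

Two derivations of m a a a n:
  Q ⇒ m G n ⇒ m Y a n ⇒ m a a a n
  Q ⇒ m G n ⇒ m a Z n ⇒ m a a a n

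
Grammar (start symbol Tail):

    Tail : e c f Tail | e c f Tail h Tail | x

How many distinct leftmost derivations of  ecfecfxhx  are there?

2

Parse trees for ecfecfxhx:
  [Tail e c f [Tail e c f [Tail x] h [Tail x]]]
  [Tail e c f [Tail e c f [Tail x]] h [Tail x]]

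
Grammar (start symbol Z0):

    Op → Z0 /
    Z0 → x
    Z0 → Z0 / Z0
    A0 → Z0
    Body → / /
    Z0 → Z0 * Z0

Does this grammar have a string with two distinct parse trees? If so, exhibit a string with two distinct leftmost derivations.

Witness: x * x * x

Derivation 1: Z0 ⇒ Z0 * Z0 ⇒ x * Z0 ⇒ x * Z0 * Z0 ⇒ x * x * Z0 ⇒ x * x * x
Derivation 2: Z0 ⇒ Z0 * Z0 ⇒ Z0 * Z0 * Z0 ⇒ x * Z0 * Z0 ⇒ x * x * Z0 ⇒ x * x * x

Two distinct leftmost derivations for the same string.

Ambiguous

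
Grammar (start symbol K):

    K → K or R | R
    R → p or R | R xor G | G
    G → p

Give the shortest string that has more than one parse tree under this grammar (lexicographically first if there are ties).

p or p

length 1: no string has ≥2 trees
length 3: p or p has 2 parse trees

Two derivations of p or p:
  K ⇒ K or R ⇒ R or R ⇒ G or R ⇒ p or R ⇒ p or G ⇒ p or p
  K ⇒ R ⇒ p or R ⇒ p or G ⇒ p or p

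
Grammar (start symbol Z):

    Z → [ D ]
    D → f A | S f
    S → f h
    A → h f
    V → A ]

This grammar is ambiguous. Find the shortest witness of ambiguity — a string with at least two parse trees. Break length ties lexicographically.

length 5: [ f h f ] has 2 parse trees

Two derivations of [ f h f ]:
  Z ⇒ [ D ] ⇒ [ f A ] ⇒ [ f h f ]
  Z ⇒ [ D ] ⇒ [ S f ] ⇒ [ f h f ]

[ f h f ]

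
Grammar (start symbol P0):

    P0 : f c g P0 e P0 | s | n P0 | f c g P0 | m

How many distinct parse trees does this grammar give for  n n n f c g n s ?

1

Parse trees for n n n f c g n s:
  [P0 n [P0 n [P0 n [P0 f c g [P0 n [P0 s]]]]]]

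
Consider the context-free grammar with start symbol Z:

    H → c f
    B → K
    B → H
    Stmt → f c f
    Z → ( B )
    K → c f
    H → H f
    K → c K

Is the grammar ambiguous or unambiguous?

Ambiguous

Witness: ( c f )

Derivation 1: Z ⇒ ( B ) ⇒ ( K ) ⇒ ( c f )
Derivation 2: Z ⇒ ( B ) ⇒ ( H ) ⇒ ( c f )

Two distinct leftmost derivations for the same string.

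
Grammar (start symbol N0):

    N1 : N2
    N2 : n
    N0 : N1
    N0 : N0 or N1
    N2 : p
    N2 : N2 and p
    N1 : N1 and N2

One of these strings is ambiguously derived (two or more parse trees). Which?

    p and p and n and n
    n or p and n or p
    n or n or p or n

p and p and n and n

p and p and n and n: 2 trees
n or p and n or p: 1 tree
n or n or p or n: 1 tree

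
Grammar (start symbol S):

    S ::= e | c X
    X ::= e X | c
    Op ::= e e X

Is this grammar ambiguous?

(Op is unreachable from S, so its rules don't affect L(S).) Restricted to the reachable nonterminals, every rule has the form A → t or A → t B, and no two rules for the same A share a first terminal. The grammar encodes a DFA — one run per string.

Unambiguous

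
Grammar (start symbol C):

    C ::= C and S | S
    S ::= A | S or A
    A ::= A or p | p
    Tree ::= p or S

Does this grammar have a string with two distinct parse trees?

Witness: p or p

Derivation 1: C ⇒ S ⇒ A ⇒ A or p ⇒ p or p
Derivation 2: C ⇒ S ⇒ S or A ⇒ A or A ⇒ p or A ⇒ p or p

Two distinct leftmost derivations for the same string.

Ambiguous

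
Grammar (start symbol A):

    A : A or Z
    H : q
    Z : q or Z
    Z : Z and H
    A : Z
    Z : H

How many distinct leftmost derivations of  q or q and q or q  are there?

Parse trees for q or q and q or q:
  [A [A [A [Z [H q]]] or [Z [Z [H q]] and [H q]]] or [Z [H q]]]
  [A [A [Z q or [Z [Z [H q]] and [H q]]]] or [Z [H q]]]
  [A [A [Z [Z q or [Z [H q]]] and [H q]]] or [Z [H q]]]

3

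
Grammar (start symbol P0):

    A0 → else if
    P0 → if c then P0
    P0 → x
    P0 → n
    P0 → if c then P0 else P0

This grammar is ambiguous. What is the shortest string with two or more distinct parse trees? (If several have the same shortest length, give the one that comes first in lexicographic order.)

if c then if c then n else n

length 1: no string has ≥2 trees
length 4: no string has ≥2 trees
length 6: no string has ≥2 trees
length 7: no string has ≥2 trees
length 9: if c then if c then n else n has 2 parse trees

Two derivations of if c then if c then n else n:
  P0 ⇒ if c then P0 ⇒ if c then if c then P0 else P0 ⇒ if c then if c then n else P0 ⇒ if c then if c then n else n
  P0 ⇒ if c then P0 else P0 ⇒ if c then if c then P0 else P0 ⇒ if c then if c then n else P0 ⇒ if c then if c then n else n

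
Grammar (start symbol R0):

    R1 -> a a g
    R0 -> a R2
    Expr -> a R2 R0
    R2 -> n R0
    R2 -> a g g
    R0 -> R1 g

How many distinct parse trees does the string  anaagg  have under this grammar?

2

Parse trees for anaagg:
  [R0 a [R2 n [R0 a [R2 a g g]]]]
  [R0 a [R2 n [R0 [R1 a a g] g]]]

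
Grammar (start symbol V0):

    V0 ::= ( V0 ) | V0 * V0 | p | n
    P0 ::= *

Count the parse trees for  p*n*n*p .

5

Parse trees for p*n*n*p:
  [V0 [V0 p] * [V0 [V0 n] * [V0 [V0 n] * [V0 p]]]]
  [V0 [V0 p] * [V0 [V0 [V0 n] * [V0 n]] * [V0 p]]]
  [V0 [V0 [V0 p] * [V0 n]] * [V0 [V0 n] * [V0 p]]]
  [V0 [V0 [V0 p] * [V0 [V0 n] * [V0 n]]] * [V0 p]]
  [V0 [V0 [V0 [V0 p] * [V0 n]] * [V0 n]] * [V0 p]]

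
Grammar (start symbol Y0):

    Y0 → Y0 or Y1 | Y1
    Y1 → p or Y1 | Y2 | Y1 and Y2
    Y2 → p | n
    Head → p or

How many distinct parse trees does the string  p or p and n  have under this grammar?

Parse trees for p or p and n:
  [Y0 [Y0 [Y1 [Y2 p]]] or [Y1 [Y1 [Y2 p]] and [Y2 n]]]
  [Y0 [Y1 p or [Y1 [Y1 [Y2 p]] and [Y2 n]]]]
  [Y0 [Y1 [Y1 p or [Y1 [Y2 p]]] and [Y2 n]]]

3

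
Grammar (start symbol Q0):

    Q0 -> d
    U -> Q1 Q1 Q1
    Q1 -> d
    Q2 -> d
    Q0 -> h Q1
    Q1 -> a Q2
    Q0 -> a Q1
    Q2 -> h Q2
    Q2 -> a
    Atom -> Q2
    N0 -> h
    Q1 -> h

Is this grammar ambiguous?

(N0, Atom, U are unreachable from Q0, so their rules don't affect L(Q0).) The reachable rules are right-linear with at most one rule per (nonterminal, next-terminal) pair. Each input token forces the next rule, so parsing is deterministic.

Unambiguous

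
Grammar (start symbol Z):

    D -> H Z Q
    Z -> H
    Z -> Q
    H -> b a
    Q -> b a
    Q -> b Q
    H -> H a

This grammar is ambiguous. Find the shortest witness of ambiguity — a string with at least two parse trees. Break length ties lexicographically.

b a

length 2: b a has 2 parse trees

Two derivations of b a:
  Z ⇒ H ⇒ b a
  Z ⇒ Q ⇒ b a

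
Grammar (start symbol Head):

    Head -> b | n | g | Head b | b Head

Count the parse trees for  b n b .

Parse trees for b n b:
  [Head [Head b [Head n]] b]
  [Head b [Head [Head n] b]]

2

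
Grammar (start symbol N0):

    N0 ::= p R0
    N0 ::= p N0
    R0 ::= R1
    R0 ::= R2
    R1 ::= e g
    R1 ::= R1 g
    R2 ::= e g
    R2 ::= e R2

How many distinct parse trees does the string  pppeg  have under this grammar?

2

Parse trees for pppeg:
  [N0 p [N0 p [N0 p [R0 [R1 e g]]]]]
  [N0 p [N0 p [N0 p [R0 [R2 e g]]]]]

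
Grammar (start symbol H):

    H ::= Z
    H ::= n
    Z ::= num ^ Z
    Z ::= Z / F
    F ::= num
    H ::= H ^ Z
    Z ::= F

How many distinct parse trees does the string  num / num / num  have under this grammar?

1

Parse trees for num / num / num:
  [H [Z [Z [Z [F num]] / [F num]] / [F num]]]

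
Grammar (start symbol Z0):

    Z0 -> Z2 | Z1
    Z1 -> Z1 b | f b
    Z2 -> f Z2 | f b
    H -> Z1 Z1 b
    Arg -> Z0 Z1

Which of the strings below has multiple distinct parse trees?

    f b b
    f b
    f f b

f b

f b b: 1 tree
f b: 2 trees
f f b: 1 tree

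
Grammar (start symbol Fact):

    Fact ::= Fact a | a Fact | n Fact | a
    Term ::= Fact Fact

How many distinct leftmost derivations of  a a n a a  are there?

5

Parse trees for a a n a a:
  [Fact [Fact a [Fact a [Fact n [Fact a]]]] a]
  [Fact a [Fact [Fact a [Fact n [Fact a]]] a]]
  [Fact a [Fact a [Fact [Fact n [Fact a]] a]]]
  [Fact a [Fact a [Fact n [Fact [Fact a] a]]]]
  [Fact a [Fact a [Fact n [Fact a [Fact a]]]]]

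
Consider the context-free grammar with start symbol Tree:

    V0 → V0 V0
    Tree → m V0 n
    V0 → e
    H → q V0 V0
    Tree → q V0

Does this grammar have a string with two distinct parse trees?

Ambiguous

Witness: q e e e

Derivation 1: Tree ⇒ q V0 ⇒ q V0 V0 ⇒ q V0 V0 V0 ⇒ q e V0 V0 ⇒ q e e V0 ⇒ q e e e
Derivation 2: Tree ⇒ q V0 ⇒ q V0 V0 ⇒ q e V0 ⇒ q e V0 V0 ⇒ q e e V0 ⇒ q e e e

Two distinct leftmost derivations for the same string.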